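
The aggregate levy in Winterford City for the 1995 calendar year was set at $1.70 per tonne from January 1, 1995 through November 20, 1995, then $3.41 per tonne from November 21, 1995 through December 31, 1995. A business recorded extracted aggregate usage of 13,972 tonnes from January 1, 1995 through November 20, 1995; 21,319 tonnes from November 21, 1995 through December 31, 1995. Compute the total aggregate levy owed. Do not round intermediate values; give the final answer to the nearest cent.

January 1 – November 20, 1995: 13,972 tonnes at $1.70/tonne → $23752.40
November 21 – December 31, 1995: 21,319 tonnes at $3.41/tonne → $72697.79

$96450.19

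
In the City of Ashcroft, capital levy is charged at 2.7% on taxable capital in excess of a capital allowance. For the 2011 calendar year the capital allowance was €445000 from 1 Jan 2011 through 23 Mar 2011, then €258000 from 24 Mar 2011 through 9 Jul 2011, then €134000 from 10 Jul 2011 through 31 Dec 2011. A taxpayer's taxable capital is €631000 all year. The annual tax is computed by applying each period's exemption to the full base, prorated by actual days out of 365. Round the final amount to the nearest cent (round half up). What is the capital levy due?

1 Jan – 23 Mar 2011: 82 days, exemption €445000 → (€631000 − €445000) × 2.7% × 82/365 = €1128.2301
24 Mar – 9 Jul 2011: 108 days, exemption €258000 → (€631000 − €258000) × 2.7% × 108/365 = €2979.9123
10 Jul – 31 Dec 2011: 175 days, exemption €134000 → (€631000 − €134000) × 2.7% × 175/365 = €6433.7671
Total = €10541.9096

€10541.91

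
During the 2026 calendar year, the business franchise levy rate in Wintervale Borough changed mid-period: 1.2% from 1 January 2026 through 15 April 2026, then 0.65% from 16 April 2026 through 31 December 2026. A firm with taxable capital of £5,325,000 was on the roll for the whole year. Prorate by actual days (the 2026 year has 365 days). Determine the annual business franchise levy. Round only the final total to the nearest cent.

£43,037.67

1 January – 15 April 2026: 105 days at 1.2% → £5,325,000 × 1.2% × 105/365 = £18,382.1918
16 April – 31 December 2026: 260 days at 0.65% → £5,325,000 × 0.65% × 260/365 = £24,655.4795
Total = £43,037.6712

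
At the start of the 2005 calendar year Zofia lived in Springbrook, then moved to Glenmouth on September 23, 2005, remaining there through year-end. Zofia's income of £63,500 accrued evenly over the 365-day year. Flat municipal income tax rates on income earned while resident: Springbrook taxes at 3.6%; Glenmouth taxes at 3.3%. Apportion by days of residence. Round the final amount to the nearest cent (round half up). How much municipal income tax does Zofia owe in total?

£2,233.81

Springbrook, January 1 – September 22, 2005: 265 days → £63,500 × 3.6% × 265/365 = £1,659.6986
Glenmouth, September 23 – December 31, 2005: 100 days → £63,500 × 3.3% × 100/365 = £574.1096
Total = £2,233.8082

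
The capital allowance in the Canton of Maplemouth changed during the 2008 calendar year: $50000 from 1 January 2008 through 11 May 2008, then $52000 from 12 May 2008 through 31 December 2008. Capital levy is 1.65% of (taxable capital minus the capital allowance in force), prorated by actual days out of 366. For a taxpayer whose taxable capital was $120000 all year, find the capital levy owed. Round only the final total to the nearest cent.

$1133.90

1 January – 11 May 2008: 132 days, exemption $50000 → ($120000 − $50000) × 1.65% × 132/366 = $416.5574
12 May – 31 December 2008: 234 days, exemption $52000 → ($120000 − $52000) × 1.65% × 234/366 = $717.3443
Total = $1133.9016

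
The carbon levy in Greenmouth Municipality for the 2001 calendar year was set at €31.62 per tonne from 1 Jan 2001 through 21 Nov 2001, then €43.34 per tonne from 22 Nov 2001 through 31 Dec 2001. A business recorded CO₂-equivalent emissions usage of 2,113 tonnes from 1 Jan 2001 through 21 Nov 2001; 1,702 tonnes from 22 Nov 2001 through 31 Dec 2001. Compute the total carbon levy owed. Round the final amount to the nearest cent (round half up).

€140,577.74

1 Jan – 21 Nov 2001: 2,113 tonnes at €31.62/tonne → €66,813.06
22 Nov – 31 Dec 2001: 1,702 tonnes at €43.34/tonne → €73,764.68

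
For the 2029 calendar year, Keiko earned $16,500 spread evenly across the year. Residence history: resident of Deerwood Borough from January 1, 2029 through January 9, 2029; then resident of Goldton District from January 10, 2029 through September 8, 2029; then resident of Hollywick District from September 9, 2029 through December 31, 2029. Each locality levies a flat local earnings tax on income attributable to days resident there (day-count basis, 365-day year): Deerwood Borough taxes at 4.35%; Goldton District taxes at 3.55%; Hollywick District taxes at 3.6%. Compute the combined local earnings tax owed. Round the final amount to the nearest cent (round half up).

Deerwood Borough, January 1 – January 9, 2029: 9 days → $16,500 × 4.35% × 9/365 = $17.6979
Goldton District, January 10 – September 8, 2029: 242 days → $16,500 × 3.55% × 242/365 = $388.3603
Hollywick District, September 9 – December 31, 2029: 114 days → $16,500 × 3.6% × 114/365 = $185.5233
Total = $591.5815

$591.58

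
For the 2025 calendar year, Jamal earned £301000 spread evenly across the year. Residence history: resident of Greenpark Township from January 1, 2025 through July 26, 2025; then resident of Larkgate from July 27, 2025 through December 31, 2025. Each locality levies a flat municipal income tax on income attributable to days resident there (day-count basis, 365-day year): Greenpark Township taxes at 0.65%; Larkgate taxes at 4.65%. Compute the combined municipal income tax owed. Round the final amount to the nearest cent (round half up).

Greenpark Township, January 1 – July 26, 2025: 207 days → £301000 × 0.65% × 207/365 = £1109.5767
Larkgate, July 27 – December 31, 2025: 158 days → £301000 × 4.65% × 158/365 = £6058.7589
Total = £7168.3356

£7168.34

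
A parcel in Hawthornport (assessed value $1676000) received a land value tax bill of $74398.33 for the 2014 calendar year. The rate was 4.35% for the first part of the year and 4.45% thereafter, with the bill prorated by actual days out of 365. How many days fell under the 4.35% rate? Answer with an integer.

40 days

Let d = days at the first rate; then 365 − d days at the second rate.
$1676000 × [4.35%·d + 4.45%·(365−d)] / 365 = $74398.33
Solving gives d = 40, so the new rate took effect on February 10, 2014.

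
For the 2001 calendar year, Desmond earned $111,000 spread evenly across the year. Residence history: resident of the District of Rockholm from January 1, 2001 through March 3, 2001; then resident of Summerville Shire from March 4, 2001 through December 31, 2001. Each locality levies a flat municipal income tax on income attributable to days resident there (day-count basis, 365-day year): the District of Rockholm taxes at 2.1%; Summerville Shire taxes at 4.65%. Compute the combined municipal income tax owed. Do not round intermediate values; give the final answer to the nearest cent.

The District of Rockholm, January 1 – March 3, 2001: 62 days → $111,000 × 2.1% × 62/365 = $395.9507
Summerville Shire, March 4 – December 31, 2001: 303 days → $111,000 × 4.65% × 303/365 = $4,284.7521
Total = $4,680.7027

$4,680.70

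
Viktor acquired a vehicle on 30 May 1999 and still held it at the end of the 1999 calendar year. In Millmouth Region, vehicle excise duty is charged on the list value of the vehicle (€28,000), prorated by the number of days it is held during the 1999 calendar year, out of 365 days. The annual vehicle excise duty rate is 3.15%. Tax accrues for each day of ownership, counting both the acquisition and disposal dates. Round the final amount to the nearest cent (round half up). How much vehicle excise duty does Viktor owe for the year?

Days held (30 May – 31 December 1999): 216 out of 365
Tax = €28,000 × 3.15% × 216/365 = €521.9507

€521.95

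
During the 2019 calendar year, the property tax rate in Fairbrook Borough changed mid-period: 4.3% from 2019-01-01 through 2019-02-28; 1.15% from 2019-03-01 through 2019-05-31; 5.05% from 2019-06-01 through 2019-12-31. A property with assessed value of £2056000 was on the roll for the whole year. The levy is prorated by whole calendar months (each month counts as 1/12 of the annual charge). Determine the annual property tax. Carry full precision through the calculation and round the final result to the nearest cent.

2019-01-01 to 2019-02-28: 2 months at 4.3% → £2056000 × 4.3% × 2/12 = £14734.6667
2019-03-01 to 2019-05-31: 3 months at 1.15% → £2056000 × 1.15% × 3/12 = £5911.0000
2019-06-01 to 2019-12-31: 7 months at 5.05% → £2056000 × 5.05% × 7/12 = £60566.3333
Total = £81212.0000

£81212.00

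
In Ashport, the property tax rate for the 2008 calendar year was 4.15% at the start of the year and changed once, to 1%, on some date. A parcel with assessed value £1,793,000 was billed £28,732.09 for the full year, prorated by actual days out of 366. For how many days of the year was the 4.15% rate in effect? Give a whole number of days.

70 days

Let d = days at the first rate; then 366 − d days at the second rate.
£1,793,000 × [4.15%·d + 1%·(366−d)] / 366 = £28,732.09
Solving gives d = 70, so the new rate took effect on 11 March 2008.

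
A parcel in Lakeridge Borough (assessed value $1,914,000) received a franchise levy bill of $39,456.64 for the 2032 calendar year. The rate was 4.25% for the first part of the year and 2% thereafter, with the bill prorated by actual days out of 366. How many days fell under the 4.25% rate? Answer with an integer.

10 days

Let d = days at the first rate; then 366 − d days at the second rate.
$1,914,000 × [4.25%·d + 2%·(366−d)] / 366 = $39,456.64
Solving gives d = 10, so the new rate took effect on January 11, 2032.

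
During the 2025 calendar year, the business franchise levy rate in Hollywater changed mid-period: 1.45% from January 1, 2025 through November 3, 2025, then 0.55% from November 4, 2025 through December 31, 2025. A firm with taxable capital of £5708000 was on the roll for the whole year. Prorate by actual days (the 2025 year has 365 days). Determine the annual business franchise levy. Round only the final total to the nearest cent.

£74602.78

January 1 – November 3, 2025: 307 days at 1.45% → £5708000 × 1.45% × 307/365 = £69614.1425
November 4 – December 31, 2025: 58 days at 0.55% → £5708000 × 0.55% × 58/365 = £4988.6356
Total = £74602.7781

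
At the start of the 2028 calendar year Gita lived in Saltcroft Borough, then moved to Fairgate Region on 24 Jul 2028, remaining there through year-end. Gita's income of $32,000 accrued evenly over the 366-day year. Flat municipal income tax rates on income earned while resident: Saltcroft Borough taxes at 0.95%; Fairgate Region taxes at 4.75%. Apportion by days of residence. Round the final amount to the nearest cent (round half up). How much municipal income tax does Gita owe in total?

Saltcroft Borough, 1 Jan – 23 Jul 2028: 205 days → $32,000 × 0.95% × 205/366 = $170.2732
Fairgate Region, 24 Jul – 31 Dec 2028: 161 days → $32,000 × 4.75% × 161/366 = $668.6339
Total = $838.9071

$838.91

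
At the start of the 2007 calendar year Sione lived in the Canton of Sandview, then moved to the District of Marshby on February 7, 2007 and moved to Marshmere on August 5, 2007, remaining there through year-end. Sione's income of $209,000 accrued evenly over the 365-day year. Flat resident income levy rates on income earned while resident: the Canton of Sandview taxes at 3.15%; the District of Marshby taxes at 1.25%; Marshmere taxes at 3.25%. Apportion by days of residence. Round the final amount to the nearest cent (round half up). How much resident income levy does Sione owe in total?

The Canton of Sandview, January 1 – February 6, 2007: 37 days → $209,000 × 3.15% × 37/365 = $667.3685
The District of Marshby, February 7 – August 4, 2007: 179 days → $209,000 × 1.25% × 179/365 = $1,281.1986
Marshmere, August 5 – December 31, 2007: 149 days → $209,000 × 3.25% × 149/365 = $2,772.8288
Total = $4,721.3959

$4,721.40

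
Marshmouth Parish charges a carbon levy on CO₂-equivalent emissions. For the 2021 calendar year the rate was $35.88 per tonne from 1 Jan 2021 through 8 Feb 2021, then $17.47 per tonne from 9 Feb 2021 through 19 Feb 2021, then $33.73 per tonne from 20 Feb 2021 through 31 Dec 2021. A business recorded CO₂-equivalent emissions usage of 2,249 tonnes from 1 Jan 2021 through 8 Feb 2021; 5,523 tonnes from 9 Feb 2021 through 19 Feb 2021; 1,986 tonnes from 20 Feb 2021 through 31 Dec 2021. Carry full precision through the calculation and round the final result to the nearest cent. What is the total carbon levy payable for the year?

1 Jan – 8 Feb 2021: 2,249 tonnes at $35.88/tonne → $80694.12
9 Feb – 19 Feb 2021: 5,523 tonnes at $17.47/tonne → $96486.81
20 Feb – 31 Dec 2021: 1,986 tonnes at $33.73/tonne → $66987.78

$244168.71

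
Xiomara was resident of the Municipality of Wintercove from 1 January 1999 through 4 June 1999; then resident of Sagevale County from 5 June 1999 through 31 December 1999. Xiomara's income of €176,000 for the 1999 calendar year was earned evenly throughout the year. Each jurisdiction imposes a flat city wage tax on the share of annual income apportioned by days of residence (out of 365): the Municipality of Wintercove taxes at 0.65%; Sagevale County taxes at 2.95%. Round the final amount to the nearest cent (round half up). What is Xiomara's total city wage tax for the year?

The Municipality of Wintercove, 1 January – 4 June 1999: 155 days → €176,000 × 0.65% × 155/365 = €485.8082
Sagevale County, 5 June – 31 December 1999: 210 days → €176,000 × 2.95% × 210/365 = €2,987.1781
Total = €3,472.9863

€3,472.99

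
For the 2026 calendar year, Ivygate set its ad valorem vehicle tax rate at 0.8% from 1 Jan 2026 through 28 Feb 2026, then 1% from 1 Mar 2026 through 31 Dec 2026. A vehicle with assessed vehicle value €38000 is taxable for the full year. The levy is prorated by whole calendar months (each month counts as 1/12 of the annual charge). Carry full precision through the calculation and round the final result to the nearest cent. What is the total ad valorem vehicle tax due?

€367.33

1 Jan – 28 Feb 2026: 2 months at 0.8% → €38000 × 0.8% × 2/12 = €50.6667
1 Mar – 31 Dec 2026: 10 months at 1% → €38000 × 1% × 10/12 = €316.6667
Total = €367.3333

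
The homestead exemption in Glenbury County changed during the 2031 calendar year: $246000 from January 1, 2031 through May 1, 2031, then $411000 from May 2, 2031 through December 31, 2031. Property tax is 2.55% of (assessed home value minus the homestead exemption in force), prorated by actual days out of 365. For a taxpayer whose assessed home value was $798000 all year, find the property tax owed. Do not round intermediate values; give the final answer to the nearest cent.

January 1 – May 1, 2031: 121 days, exemption $246000 → ($798000 − $246000) × 2.55% × 121/365 = $4666.2904
May 2 – December 31, 2031: 244 days, exemption $411000 → ($798000 − $411000) × 2.55% × 244/365 = $6597.0247
Total = $11263.3151

$11263.32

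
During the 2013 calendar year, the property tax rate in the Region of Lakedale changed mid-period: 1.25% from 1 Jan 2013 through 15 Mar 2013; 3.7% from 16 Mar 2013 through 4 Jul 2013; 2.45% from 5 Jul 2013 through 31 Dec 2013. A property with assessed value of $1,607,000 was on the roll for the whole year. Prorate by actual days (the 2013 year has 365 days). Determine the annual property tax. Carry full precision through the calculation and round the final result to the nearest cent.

1 Jan – 15 Mar 2013: 74 days at 1.25% → $1,607,000 × 1.25% × 74/365 = $4,072.5342
16 Mar – 4 Jul 2013: 111 days at 3.7% → $1,607,000 × 3.7% × 111/365 = $18,082.0521
5 Jul – 31 Dec 2013: 180 days at 2.45% → $1,607,000 × 2.45% × 180/365 = $19,416.0822
Total = $41,570.6685

$41,570.67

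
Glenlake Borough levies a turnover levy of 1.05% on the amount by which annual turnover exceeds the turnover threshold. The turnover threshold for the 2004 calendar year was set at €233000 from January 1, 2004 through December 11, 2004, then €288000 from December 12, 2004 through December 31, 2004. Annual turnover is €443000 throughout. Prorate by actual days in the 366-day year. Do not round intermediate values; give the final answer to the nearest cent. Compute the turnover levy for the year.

€2173.44

January 1 – December 11, 2004: 346 days, exemption €233000 → (€443000 − €233000) × 1.05% × 346/366 = €2084.5082
December 12 – December 31, 2004: 20 days, exemption €288000 → (€443000 − €288000) × 1.05% × 20/366 = €88.9344
Total = €2173.4426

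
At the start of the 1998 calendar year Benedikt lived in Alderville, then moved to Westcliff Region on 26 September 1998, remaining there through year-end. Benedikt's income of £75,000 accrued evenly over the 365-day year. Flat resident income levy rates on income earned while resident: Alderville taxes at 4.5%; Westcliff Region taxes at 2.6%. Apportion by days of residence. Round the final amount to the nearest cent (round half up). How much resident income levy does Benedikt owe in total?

£2,996.30

Alderville, 1 January – 25 September 1998: 268 days → £75,000 × 4.5% × 268/365 = £2,478.0822
Westcliff Region, 26 September – 31 December 1998: 97 days → £75,000 × 2.6% × 97/365 = £518.2192
Total = £2,996.3014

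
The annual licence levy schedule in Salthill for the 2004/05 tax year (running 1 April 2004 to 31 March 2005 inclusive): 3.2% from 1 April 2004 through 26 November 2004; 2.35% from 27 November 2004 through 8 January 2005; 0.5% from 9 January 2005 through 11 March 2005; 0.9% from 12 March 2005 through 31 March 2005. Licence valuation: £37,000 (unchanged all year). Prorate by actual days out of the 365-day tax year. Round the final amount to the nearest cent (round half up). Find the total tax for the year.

£930.63

1 April – 26 November 2004: 240 days at 3.2% → £37,000 × 3.2% × 240/365 = £778.5205
27 November 2004 – 8 January 2005: 43 days at 2.35% → £37,000 × 2.35% × 43/365 = £102.4342
9 January – 11 March 2005: 62 days at 0.5% → £37,000 × 0.5% × 62/365 = £31.4247
12 March – 31 March 2005: 20 days at 0.9% → £37,000 × 0.9% × 20/365 = £18.2466
Total = £930.6260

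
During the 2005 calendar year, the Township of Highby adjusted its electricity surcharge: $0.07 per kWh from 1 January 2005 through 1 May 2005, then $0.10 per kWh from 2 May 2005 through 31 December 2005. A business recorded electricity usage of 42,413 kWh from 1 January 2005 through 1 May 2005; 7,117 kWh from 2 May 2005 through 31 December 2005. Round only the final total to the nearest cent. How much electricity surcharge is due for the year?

$3680.61

1 January – 1 May 2005: 42,413 kWh at $0.07/kWh → $2968.91
2 May – 31 December 2005: 7,117 kWh at $0.10/kWh → $711.70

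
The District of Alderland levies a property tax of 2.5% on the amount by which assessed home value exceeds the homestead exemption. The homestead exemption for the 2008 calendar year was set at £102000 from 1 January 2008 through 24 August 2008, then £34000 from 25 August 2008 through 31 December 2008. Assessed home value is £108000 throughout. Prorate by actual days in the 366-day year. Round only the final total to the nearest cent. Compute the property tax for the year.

1 January – 24 August 2008: 237 days, exemption £102000 → (£108000 − £102000) × 2.5% × 237/366 = £97.1311
25 August – 31 December 2008: 129 days, exemption £34000 → (£108000 − £34000) × 2.5% × 129/366 = £652.0492
Total = £749.1803

£749.18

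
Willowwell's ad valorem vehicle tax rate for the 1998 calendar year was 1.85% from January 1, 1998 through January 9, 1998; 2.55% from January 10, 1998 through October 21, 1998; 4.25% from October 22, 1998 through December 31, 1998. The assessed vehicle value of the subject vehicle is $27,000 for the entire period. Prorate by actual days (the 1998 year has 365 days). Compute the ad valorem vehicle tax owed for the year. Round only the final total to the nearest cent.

$773.12

January 1 – January 9, 1998: 9 days at 1.85% → $27,000 × 1.85% × 9/365 = $12.3164
January 10 – October 21, 1998: 285 days at 2.55% → $27,000 × 2.55% × 285/365 = $537.5959
October 22 – December 31, 1998: 71 days at 4.25% → $27,000 × 4.25% × 71/365 = $223.2123
Total = $773.1247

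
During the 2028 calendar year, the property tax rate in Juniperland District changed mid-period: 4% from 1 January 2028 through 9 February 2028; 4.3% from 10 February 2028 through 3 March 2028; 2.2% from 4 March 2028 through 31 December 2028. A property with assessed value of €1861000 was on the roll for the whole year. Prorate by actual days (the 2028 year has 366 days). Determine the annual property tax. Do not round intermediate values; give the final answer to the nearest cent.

€47058.89

1 January – 9 February 2028: 40 days at 4% → €1861000 × 4% × 40/366 = €8135.5191
10 February – 3 March 2028: 23 days at 4.3% → €1861000 × 4.3% × 23/366 = €5028.7678
4 March – 31 December 2028: 303 days at 2.2% → €1861000 × 2.2% × 303/366 = €33894.6066
Total = €47058.8934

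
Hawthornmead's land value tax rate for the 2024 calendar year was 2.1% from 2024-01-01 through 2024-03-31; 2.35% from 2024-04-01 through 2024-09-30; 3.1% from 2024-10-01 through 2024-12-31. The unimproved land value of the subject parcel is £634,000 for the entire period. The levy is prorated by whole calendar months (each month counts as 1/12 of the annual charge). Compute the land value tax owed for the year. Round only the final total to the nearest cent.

£15,691.50

2024-01-01 to 2024-03-31: 3 months at 2.1% → £634,000 × 2.1% × 3/12 = £3,328.5000
2024-04-01 to 2024-09-30: 6 months at 2.35% → £634,000 × 2.35% × 6/12 = £7,449.5000
2024-10-01 to 2024-12-31: 3 months at 3.1% → £634,000 × 3.1% × 3/12 = £4,913.5000
Total = £15,691.5000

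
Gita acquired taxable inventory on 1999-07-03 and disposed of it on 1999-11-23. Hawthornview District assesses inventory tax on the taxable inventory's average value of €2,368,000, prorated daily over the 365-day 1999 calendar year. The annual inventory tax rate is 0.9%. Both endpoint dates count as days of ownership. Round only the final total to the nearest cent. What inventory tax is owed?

€8,408.02

Days held (1999-07-03 to 1999-11-23): 144 out of 365
Tax = €2,368,000 × 0.9% × 144/365 = €8,408.0219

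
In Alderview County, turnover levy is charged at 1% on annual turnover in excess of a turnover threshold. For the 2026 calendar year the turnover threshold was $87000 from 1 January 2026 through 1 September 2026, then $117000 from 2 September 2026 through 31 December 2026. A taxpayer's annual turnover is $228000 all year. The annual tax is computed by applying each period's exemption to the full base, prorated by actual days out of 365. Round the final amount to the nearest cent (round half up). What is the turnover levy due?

1 January – 1 September 2026: 244 days, exemption $87000 → ($228000 − $87000) × 1% × 244/365 = $942.5753
2 September – 31 December 2026: 121 days, exemption $117000 → ($228000 − $117000) × 1% × 121/365 = $367.9726
Total = $1310.5479

$1310.55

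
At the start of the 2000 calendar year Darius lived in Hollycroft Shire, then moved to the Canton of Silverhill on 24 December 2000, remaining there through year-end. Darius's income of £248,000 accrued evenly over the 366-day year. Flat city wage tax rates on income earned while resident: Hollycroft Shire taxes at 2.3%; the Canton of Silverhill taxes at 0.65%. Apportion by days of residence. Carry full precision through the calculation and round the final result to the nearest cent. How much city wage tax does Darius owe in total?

£5,614.56

Hollycroft Shire, 1 January – 23 December 2000: 358 days → £248,000 × 2.3% × 358/366 = £5,579.3224
The Canton of Silverhill, 24 December – 31 December 2000: 8 days → £248,000 × 0.65% × 8/366 = £35.2350
Total = £5,614.5574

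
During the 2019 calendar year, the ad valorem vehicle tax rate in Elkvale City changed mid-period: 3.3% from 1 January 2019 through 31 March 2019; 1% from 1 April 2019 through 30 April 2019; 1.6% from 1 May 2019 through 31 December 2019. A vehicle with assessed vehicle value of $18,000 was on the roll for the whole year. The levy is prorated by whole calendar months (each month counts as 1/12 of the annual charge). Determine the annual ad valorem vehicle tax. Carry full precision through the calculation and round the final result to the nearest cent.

$355.50

1 January – 31 March 2019: 3 months at 3.3% → $18,000 × 3.3% × 3/12 = $148.5000
1 April – 30 April 2019: 1 month at 1% → $18,000 × 1% × 1/12 = $15.0000
1 May – 31 December 2019: 8 months at 1.6% → $18,000 × 1.6% × 8/12 = $192.0000
Total = $355.5000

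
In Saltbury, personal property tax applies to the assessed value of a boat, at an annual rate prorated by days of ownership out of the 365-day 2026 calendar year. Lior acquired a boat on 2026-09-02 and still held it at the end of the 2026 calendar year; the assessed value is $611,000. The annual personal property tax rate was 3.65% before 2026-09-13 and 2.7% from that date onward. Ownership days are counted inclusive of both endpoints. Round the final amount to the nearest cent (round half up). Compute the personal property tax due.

2026-09-02 to 2026-09-12: 11 days at 3.65% → $611,000 × 3.65% × 11/365 = $672.1000
2026-09-13 to 2026-12-31: 110 days at 2.7% → $611,000 × 2.7% × 110/365 = $4,971.6986
Total = $5,643.7986

$5,643.80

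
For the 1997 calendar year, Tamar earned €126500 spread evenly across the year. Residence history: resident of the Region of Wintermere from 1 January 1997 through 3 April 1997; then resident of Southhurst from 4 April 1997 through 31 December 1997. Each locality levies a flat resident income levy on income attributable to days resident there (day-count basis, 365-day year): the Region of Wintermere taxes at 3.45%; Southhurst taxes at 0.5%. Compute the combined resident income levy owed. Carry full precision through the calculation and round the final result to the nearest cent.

€1583.33

The Region of Wintermere, 1 January – 3 April 1997: 93 days → €126500 × 3.45% × 93/365 = €1111.9870
Southhurst, 4 April – 31 December 1997: 272 days → €126500 × 0.5% × 272/365 = €471.3425
Total = €1583.3295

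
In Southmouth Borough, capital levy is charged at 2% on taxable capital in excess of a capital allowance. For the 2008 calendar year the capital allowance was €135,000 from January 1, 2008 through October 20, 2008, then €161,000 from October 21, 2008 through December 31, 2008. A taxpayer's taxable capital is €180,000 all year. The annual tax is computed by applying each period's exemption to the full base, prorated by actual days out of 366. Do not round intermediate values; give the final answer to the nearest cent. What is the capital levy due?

January 1 – October 20, 2008: 294 days, exemption €135,000 → (€180,000 − €135,000) × 2% × 294/366 = €722.9508
October 21 – December 31, 2008: 72 days, exemption €161,000 → (€180,000 − €161,000) × 2% × 72/366 = €74.7541
Total = €797.7049

€797.70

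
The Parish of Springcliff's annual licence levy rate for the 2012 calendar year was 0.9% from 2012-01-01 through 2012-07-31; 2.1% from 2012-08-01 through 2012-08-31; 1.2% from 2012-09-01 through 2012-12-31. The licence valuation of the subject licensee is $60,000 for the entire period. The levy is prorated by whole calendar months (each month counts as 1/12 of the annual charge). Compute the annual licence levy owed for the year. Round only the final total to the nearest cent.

$660.00

2012-01-01 to 2012-07-31: 7 months at 0.9% → $60,000 × 0.9% × 7/12 = $315.0000
2012-08-01 to 2012-08-31: 1 month at 2.1% → $60,000 × 2.1% × 1/12 = $105.0000
2012-09-01 to 2012-12-31: 4 months at 1.2% → $60,000 × 1.2% × 4/12 = $240.0000
Total = $660.0000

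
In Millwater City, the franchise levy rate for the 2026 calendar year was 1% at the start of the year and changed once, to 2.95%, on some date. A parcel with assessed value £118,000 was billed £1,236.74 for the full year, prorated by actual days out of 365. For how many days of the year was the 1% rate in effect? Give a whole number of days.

356 days

Let d = days at the first rate; then 365 − d days at the second rate.
£118,000 × [1%·d + 2.95%·(365−d)] / 365 = £1,236.74
Solving gives d = 356, so the new rate took effect on 23 Dec 2026.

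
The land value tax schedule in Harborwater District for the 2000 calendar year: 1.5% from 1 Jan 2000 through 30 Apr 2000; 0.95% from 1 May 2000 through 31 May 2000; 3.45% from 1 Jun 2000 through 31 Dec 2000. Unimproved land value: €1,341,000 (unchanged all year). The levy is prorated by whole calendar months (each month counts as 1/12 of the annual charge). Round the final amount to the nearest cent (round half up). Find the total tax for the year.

1 Jan – 30 Apr 2000: 4 months at 1.5% → €1,341,000 × 1.5% × 4/12 = €6,705.0000
1 May – 31 May 2000: 1 month at 0.95% → €1,341,000 × 0.95% × 1/12 = €1,061.6250
1 Jun – 31 Dec 2000: 7 months at 3.45% → €1,341,000 × 3.45% × 7/12 = €26,987.6250
Total = €34,754.2500

€34,754.25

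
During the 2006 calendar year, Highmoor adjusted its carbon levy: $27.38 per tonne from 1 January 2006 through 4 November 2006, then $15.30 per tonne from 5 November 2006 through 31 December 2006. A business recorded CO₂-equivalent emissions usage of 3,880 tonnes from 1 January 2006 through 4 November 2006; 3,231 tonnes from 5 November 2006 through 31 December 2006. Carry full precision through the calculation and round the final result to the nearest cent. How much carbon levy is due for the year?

1 January – 4 November 2006: 3,880 tonnes at $27.38/tonne → $106,234.40
5 November – 31 December 2006: 3,231 tonnes at $15.30/tonne → $49,434.30

$155,668.70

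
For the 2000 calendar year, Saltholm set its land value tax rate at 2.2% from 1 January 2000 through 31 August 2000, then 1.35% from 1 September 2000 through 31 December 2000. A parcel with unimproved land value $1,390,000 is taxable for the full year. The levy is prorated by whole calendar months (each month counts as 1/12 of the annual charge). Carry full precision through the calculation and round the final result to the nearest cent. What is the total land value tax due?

$26,641.67

1 January – 31 August 2000: 8 months at 2.2% → $1,390,000 × 2.2% × 8/12 = $20,386.6667
1 September – 31 December 2000: 4 months at 1.35% → $1,390,000 × 1.35% × 4/12 = $6,255.0000
Total = $26,641.6667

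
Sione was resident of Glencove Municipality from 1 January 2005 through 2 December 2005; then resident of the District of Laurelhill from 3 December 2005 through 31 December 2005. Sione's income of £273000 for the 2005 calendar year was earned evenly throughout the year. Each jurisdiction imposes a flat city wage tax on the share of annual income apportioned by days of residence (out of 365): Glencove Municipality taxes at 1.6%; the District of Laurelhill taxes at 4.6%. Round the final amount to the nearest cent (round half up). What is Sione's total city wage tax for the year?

£5018.71

Glencove Municipality, 1 January – 2 December 2005: 336 days → £273000 × 1.6% × 336/365 = £4020.9534
The District of Laurelhill, 3 December – 31 December 2005: 29 days → £273000 × 4.6% × 29/365 = £997.7589
Total = £5018.7123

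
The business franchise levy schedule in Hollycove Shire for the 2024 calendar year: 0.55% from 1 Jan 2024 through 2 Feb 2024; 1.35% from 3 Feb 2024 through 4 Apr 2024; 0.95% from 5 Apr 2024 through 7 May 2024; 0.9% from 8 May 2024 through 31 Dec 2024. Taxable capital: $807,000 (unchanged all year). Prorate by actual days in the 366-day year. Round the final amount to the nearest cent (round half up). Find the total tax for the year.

1 Jan – 2 Feb 2024: 33 days at 0.55% → $807,000 × 0.55% × 33/366 = $400.1926
3 Feb – 4 Apr 2024: 62 days at 1.35% → $807,000 × 1.35% × 62/366 = $1,845.5164
5 Apr – 7 May 2024: 33 days at 0.95% → $807,000 × 0.95% × 33/366 = $691.2418
8 May – 31 Dec 2024: 238 days at 0.9% → $807,000 × 0.9% × 238/366 = $4,722.9344
Total = $7,659.8852

$7,659.89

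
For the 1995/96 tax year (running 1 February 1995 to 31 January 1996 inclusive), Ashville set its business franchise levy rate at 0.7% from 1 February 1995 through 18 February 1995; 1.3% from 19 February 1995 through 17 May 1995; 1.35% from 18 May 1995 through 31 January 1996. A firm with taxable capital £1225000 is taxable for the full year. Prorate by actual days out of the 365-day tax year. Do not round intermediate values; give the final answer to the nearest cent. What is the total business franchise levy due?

£15997.16

1 February – 18 February 1995: 18 days at 0.7% → £1225000 × 0.7% × 18/365 = £422.8767
19 February – 17 May 1995: 88 days at 1.3% → £1225000 × 1.3% × 88/365 = £3839.4521
18 May 1995 – 31 January 1996: 259 days at 1.35% → £1225000 × 1.35% × 259/365 = £11734.8288
Total = £15997.1575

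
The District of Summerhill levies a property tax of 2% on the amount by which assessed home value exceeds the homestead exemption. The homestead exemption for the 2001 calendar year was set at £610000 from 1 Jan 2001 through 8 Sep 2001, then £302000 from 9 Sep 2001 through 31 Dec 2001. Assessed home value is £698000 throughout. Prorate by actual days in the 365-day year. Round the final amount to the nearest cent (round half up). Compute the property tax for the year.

£3683.95

1 Jan – 8 Sep 2001: 251 days, exemption £610000 → (£698000 − £610000) × 2% × 251/365 = £1210.3014
9 Sep – 31 Dec 2001: 114 days, exemption £302000 → (£698000 − £302000) × 2% × 114/365 = £2473.6438
Total = £3683.9452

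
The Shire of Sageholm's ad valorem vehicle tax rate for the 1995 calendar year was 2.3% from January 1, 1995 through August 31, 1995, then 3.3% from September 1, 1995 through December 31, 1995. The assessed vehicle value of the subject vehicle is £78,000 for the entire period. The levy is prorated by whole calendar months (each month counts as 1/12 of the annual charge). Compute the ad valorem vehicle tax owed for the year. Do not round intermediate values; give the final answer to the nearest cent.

£2,054.00

January 1 – August 31, 1995: 8 months at 2.3% → £78,000 × 2.3% × 8/12 = £1,196.0000
September 1 – December 31, 1995: 4 months at 3.3% → £78,000 × 3.3% × 4/12 = £858.0000
Total = £2,054.0000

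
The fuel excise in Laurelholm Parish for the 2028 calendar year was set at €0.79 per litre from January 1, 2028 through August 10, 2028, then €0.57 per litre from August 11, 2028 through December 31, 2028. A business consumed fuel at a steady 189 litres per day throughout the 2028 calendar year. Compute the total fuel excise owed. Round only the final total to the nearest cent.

€48,701.52

January 1 – August 10, 2028: 223 days × 189 litres/day = 42,147 litres at €0.79/litre → €33,296.13
August 11 – December 31, 2028: 143 days × 189 litres/day = 27,027 litres at €0.57/litre → €15,405.39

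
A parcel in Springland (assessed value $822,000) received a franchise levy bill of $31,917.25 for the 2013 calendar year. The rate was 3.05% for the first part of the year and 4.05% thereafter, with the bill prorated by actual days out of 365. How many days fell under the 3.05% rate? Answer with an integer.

Let d = days at the first rate; then 365 − d days at the second rate.
$822,000 × [3.05%·d + 4.05%·(365−d)] / 365 = $31,917.25
Solving gives d = 61, so the new rate took effect on March 3, 2013.

61 days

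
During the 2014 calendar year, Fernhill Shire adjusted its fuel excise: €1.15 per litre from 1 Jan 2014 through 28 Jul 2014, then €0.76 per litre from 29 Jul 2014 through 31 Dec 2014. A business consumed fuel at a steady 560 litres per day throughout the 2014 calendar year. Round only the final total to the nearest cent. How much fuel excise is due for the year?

€200989.60

1 Jan – 28 Jul 2014: 209 days × 560 litres/day = 117,040 litres at €1.15/litre → €134596.00
29 Jul – 31 Dec 2014: 156 days × 560 litres/day = 87,360 litres at €0.76/litre → €66393.60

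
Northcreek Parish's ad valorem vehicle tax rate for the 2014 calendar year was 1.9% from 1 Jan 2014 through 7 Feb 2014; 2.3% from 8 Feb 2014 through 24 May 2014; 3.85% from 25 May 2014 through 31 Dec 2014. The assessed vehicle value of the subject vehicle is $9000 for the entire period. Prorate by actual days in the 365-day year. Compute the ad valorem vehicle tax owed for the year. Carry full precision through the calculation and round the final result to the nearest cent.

$287.72

1 Jan – 7 Feb 2014: 38 days at 1.9% → $9000 × 1.9% × 38/365 = $17.8027
8 Feb – 24 May 2014: 106 days at 2.3% → $9000 × 2.3% × 106/365 = $60.1151
25 May – 31 Dec 2014: 221 days at 3.85% → $9000 × 3.85% × 221/365 = $209.7986
Total = $287.7164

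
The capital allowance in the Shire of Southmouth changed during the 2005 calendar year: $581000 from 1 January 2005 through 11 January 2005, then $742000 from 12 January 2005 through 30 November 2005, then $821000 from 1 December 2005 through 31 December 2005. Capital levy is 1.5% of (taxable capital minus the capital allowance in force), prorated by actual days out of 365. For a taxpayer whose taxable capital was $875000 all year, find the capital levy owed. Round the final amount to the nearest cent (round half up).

$1967.14

1 January – 11 January 2005: 11 days, exemption $581000 → ($875000 − $581000) × 1.5% × 11/365 = $132.9041
12 January – 30 November 2005: 323 days, exemption $742000 → ($875000 − $742000) × 1.5% × 323/365 = $1765.4384
1 December – 31 December 2005: 31 days, exemption $821000 → ($875000 − $821000) × 1.5% × 31/365 = $68.7945
Total = $1967.1370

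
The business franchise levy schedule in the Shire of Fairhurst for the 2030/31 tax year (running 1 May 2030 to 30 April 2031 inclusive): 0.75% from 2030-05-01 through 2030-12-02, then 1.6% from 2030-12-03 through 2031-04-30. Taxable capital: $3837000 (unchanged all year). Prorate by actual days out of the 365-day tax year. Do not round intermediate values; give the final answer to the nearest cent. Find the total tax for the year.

2030-05-01 to 2030-12-02: 216 days at 0.75% → $3837000 × 0.75% × 216/365 = $17029.9726
2030-12-03 to 2031-04-30: 149 days at 1.6% → $3837000 × 1.6% × 149/365 = $25061.3918
Total = $42091.3644

$42091.36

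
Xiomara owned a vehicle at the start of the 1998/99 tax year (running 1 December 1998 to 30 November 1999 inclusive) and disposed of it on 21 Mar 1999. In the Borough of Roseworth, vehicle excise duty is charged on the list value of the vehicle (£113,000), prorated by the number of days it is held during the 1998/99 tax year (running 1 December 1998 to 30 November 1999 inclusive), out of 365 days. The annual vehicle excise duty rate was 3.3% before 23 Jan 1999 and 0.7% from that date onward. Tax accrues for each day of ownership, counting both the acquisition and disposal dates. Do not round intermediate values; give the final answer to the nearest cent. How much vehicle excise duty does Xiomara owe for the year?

1 Dec 1998 – 22 Jan 1999: 53 days at 3.3% → £113,000 × 3.3% × 53/365 = £541.4712
23 Jan – 21 Mar 1999: 58 days at 0.7% → £113,000 × 0.7% × 58/365 = £125.6932
Total = £667.1644

£667.16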